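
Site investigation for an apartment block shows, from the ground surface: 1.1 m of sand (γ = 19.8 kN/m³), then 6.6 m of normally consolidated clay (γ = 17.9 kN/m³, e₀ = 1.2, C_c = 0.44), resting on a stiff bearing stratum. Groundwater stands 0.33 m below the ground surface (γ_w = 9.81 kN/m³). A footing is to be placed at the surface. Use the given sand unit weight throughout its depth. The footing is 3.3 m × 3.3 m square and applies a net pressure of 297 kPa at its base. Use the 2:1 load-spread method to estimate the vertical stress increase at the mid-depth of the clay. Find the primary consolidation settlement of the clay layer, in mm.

S_c ≈ 486 mm

Mid-depth of clay below the ground surface: z = 1.1 + 6.6/2 = 4.4 m.
Total vertical stress at mid-clay: σ_v = 19.8×1.1 + 17.9×3.3 = 80.85 kPa.
Pore pressure: u = 9.81×(4.4 − 0.33) = 39.927 kPa.
Initial effective stress: σ'_0 = σ_v − u = 80.85 − 39.927 = 40.923 kPa.
Stress increase at mid-clay by the 2:1 spreading method:
Δσ = qBL/((B+z)(L+z)) = 297×3.3×3.3/((3.3+4.4)(3.3+4.4)) = 54.551 kPa
Final effective stress: σ'_f = σ'_0 + Δσ = 40.923 + 54.551 = 95.474 kPa.
Normally consolidated clay, so the full stress increment lies on the virgin compression line:
S_c = C_c·H/(1+e₀)·log₁₀(σ'_f/σ'_0) = 0.44×6.6/(1+1.2)×log₁₀(95.474/40.923)
    = 1.32 × 0.36792 = 0.4857 m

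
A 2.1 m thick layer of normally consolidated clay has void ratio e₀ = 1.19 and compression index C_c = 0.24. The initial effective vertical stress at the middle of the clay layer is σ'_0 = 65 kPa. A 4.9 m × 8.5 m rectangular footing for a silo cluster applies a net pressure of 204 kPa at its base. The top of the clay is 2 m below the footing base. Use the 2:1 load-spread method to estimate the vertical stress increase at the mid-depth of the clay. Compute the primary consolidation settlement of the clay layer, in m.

S_c ≈ 0.0885 m

Mid-depth of clay below the footing base: z = 2 + 2.1/2 = 3.05 m.
Stress increase at mid-clay by the 2:1 spreading method:
Δσ = qBL/((B+z)(L+z)) = 204×4.9×8.5/((4.9+3.05)(8.5+3.05)) = 92.533 kPa
Final effective stress: σ'_f = σ'_0 + Δσ = 65 + 92.533 = 157.53 kPa.
Normally consolidated clay, so the full stress increment lies on the virgin compression line:
S_c = C_c·H/(1+e₀)·log₁₀(σ'_f/σ'_0) = 0.24×2.1/(1+1.19)×log₁₀(157.53/65)
    = 0.23014 × 0.38445 = 0.08848 m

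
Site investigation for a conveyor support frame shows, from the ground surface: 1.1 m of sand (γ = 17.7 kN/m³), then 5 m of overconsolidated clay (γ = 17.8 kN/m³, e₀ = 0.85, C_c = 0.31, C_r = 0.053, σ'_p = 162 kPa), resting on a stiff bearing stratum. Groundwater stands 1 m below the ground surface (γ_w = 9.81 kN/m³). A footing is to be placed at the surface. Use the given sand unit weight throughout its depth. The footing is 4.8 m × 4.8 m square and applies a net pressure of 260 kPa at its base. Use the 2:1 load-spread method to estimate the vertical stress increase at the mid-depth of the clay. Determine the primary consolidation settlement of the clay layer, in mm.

Mid-depth of clay below the ground surface: z = 1.1 + 5/2 = 3.6 m.
Total vertical stress at mid-clay: σ_v = 17.7×1.1 + 17.8×2.5 = 63.97 kPa.
Pore pressure: u = 9.81×(3.6 − 1) = 25.506 kPa.
Initial effective stress: σ'_0 = σ_v − u = 63.97 − 25.506 = 38.464 kPa.
Stress increase at mid-clay by the 2:1 spreading method:
Δσ = qBL/((B+z)(L+z)) = 260×4.8×4.8/((4.8+3.6)(4.8+3.6)) = 84.898 kPa
Final effective stress: σ'_f = 38.464 + 84.898 = 123.36 kPa.
σ'_f = 123.36 ≤ σ'_p = 162 kPa, so the clay remains overconsolidated and only the recompression index applies:
S_c = C_r·H/(1+e₀)·log₁₀(σ'_f/σ'_0) = 0.053×5/1.85×log₁₀(123.36/38.464)
    = 0.14324 × 0.50612 = 0.0725 m

S_c ≈ 72.5 mm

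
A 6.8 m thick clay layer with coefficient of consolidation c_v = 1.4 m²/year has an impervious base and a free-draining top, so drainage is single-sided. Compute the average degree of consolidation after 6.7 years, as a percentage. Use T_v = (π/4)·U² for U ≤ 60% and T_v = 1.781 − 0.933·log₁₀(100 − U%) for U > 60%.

Drainage path length: H_d = H = 6.8 m (single drainage).
T_v = c_v·t/H_d² = 1.4×6.7/6.8² = 0.20285.
T_v = 0.20285 corresponds to the U ≤ 60% branch:
U = √(4T_v/π) = 0.5082

U ≈ 50.8 %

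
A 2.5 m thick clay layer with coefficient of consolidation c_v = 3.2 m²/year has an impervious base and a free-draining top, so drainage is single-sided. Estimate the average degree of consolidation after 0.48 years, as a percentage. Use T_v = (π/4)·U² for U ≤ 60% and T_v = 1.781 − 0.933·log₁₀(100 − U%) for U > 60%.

U ≈ 55.9 %

Drainage path length: H_d = H = 2.5 m (single drainage).
T_v = c_v·t/H_d² = 3.2×0.48/2.5² = 0.24576.
T_v = 0.24576 corresponds to the U ≤ 60% branch:
U = √(4T_v/π) = 0.5594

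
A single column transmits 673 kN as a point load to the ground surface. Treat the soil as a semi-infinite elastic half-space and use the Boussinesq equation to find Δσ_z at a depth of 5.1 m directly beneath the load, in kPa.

Boussinesq vertical stress below a point load on an elastic half-space:
Δσ_z = 3P/(2πz²) · [1 + (r/z)²]^(−5/2)
r/z = 0/5.1 = 0; [1+(r/z)²]^(−5/2) = 1.
Δσ_z = 3×673/(2π×5.1²) × 1 = 12.354 × 1 = 12.35 kPa

Δσ_z ≈ 12.4 kPa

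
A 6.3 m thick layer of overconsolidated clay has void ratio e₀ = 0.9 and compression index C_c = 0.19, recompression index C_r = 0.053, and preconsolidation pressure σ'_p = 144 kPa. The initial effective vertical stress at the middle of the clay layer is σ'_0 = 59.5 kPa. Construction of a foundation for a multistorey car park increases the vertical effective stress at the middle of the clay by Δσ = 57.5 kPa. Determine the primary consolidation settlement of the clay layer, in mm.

S_c ≈ 51.6 mm

Final effective stress: σ'_f = 59.5 + 57.5 = 117 kPa.
σ'_f = 117 ≤ σ'_p = 144 kPa, so the clay remains overconsolidated and only the recompression index applies:
S_c = C_r·H/(1+e₀)·log₁₀(σ'_f/σ'_0) = 0.053×6.3/1.9×log₁₀(117/59.5)
    = 0.17574 × 0.29367 = 0.05161 m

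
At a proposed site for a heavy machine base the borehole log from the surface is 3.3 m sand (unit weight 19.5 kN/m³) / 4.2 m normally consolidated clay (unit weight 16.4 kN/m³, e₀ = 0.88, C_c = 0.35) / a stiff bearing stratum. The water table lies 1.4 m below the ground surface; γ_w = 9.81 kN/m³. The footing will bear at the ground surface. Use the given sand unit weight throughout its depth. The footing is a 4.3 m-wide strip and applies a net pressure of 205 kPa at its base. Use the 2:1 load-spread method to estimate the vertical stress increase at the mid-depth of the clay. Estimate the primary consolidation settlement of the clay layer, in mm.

S_c ≈ 315 mm

Mid-depth of clay below the ground surface: z = 3.3 + 4.2/2 = 5.4 m.
Total vertical stress at mid-clay: σ_v = 19.5×3.3 + 16.4×2.1 = 98.79 kPa.
Pore pressure: u = 9.81×(5.4 − 1.4) = 39.24 kPa.
Initial effective stress: σ'_0 = σ_v − u = 98.79 − 39.24 = 59.55 kPa.
Stress increase at mid-clay by the 2:1 spreading method:
Δσ = qB/(B+z) = 205×4.3/(4.3+5.4) = 90.876 kPa
Final effective stress: σ'_f = σ'_0 + Δσ = 59.55 + 90.876 = 150.43 kPa.
Normally consolidated clay, so the full stress increment lies on the virgin compression line:
S_c = C_c·H/(1+e₀)·log₁₀(σ'_f/σ'_0) = 0.35×4.2/(1+0.88)×log₁₀(150.43/59.55)
    = 0.78191 × 0.40245 = 0.3147 m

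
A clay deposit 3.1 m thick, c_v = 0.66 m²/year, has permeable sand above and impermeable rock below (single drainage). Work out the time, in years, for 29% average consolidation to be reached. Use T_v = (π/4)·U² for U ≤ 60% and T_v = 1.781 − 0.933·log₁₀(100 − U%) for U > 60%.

t ≈ 0.962 years

Drainage path length: H_d = H = 3.1 m (single drainage).
U ≤ 60%: T_v = (π/4)·U² = (π/4)×0.29² = 0.066052.
t = T_v·H_d²/c_v = 0.066052×3.1²/0.66 = 0.9618 years.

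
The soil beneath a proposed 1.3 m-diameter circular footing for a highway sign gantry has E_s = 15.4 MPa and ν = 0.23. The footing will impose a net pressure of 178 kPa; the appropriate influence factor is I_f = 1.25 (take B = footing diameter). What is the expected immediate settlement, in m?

S_e ≈ 0.0178 m

Immediate (elastic) settlement: S_e = q·B·(1−ν²)/E_s · I_f.
E_s = 15.4 MPa = 15400 kPa.
S_e = 178 × 1.3 × (1 − 0.23²) / 15400 × 1.25
    = 178 × 1.3 × 0.9471 / 15400 × 1.25
    = 0.01779 m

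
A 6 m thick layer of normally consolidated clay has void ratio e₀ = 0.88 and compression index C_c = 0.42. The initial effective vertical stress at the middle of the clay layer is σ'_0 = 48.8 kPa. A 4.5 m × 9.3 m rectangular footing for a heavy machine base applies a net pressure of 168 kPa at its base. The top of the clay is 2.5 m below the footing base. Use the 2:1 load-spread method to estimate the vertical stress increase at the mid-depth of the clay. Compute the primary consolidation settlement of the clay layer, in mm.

S_c ≈ 396 mm

Mid-depth of clay below the footing base: z = 2.5 + 6/2 = 5.5 m.
Stress increase at mid-clay by the 2:1 spreading method:
Δσ = qBL/((B+z)(L+z)) = 168×4.5×9.3/((4.5+5.5)(9.3+5.5)) = 47.505 kPa
Final effective stress: σ'_f = σ'_0 + Δσ = 48.8 + 47.505 = 96.305 kPa.
Normally consolidated clay, so the full stress increment lies on the virgin compression line:
S_c = C_c·H/(1+e₀)·log₁₀(σ'_f/σ'_0) = 0.42×6/(1+0.88)×log₁₀(96.305/48.8)
    = 1.3404 × 0.29523 = 0.3957 m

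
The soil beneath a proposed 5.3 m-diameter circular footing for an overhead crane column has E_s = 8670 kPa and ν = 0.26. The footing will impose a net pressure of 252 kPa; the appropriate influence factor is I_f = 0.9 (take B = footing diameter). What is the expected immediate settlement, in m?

S_e ≈ 0.129 m

Immediate (elastic) settlement: S_e = q·B·(1−ν²)/E_s · I_f.
S_e = 252 × 5.3 × (1 − 0.26²) / 8670 × 0.9
    = 252 × 5.3 × 0.9324 / 8670 × 0.9
    = 0.1293 m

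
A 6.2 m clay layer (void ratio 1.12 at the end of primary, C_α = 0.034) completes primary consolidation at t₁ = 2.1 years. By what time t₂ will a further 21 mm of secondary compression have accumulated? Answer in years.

t₂ ≈ 3.42 years

S_s = C_α·H/(1+e_p)·log₁₀(t₂/t₁) ⇒ log₁₀(t₂/t₁) = S_s·(1+e_p)/(C_α·H).
log₁₀(t₂/t₁) = 0.021 × (1+1.12) / (0.034×6.2) = 0.2112
t₂ = t₁ × 10^0.2112 = 2.1 × 1.626 = 3.415 years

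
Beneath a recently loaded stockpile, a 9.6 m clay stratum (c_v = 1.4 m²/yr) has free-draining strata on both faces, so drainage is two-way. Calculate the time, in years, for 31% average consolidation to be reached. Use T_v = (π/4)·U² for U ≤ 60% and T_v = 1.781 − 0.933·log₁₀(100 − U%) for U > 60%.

Drainage path length: H_d = H/2 = 4.8 m (double drainage).
U ≤ 60%: T_v = (π/4)·U² = (π/4)×0.31² = 0.075477.
t = T_v·H_d²/c_v = 0.075477×4.8²/1.4 = 1.242 years.

t ≈ 1.24 years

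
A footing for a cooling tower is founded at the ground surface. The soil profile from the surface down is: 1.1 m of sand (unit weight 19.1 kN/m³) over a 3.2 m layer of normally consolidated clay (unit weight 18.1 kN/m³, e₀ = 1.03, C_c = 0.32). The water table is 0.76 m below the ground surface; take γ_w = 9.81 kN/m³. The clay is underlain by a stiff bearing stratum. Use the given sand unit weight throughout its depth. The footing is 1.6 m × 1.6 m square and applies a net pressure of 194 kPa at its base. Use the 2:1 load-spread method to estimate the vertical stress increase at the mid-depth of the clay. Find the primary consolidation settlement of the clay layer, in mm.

Mid-depth of clay below the ground surface: z = 1.1 + 3.2/2 = 2.7 m.
Total vertical stress at mid-clay: σ_v = 19.1×1.1 + 18.1×1.6 = 49.97 kPa.
Pore pressure: u = 9.81×(2.7 − 0.76) = 19.031 kPa.
Initial effective stress: σ'_0 = σ_v − u = 49.97 − 19.031 = 30.939 kPa.
Stress increase at mid-clay by the 2:1 spreading method:
Δσ = qBL/((B+z)(L+z)) = 194×1.6×1.6/((1.6+2.7)(1.6+2.7)) = 26.86 kPa
Final effective stress: σ'_f = σ'_0 + Δσ = 30.939 + 26.86 = 57.799 kPa.
Normally consolidated clay, so the full stress increment lies on the virgin compression line:
S_c = C_c·H/(1+e₀)·log₁₀(σ'_f/σ'_0) = 0.32×3.2/(1+1.03)×log₁₀(57.799/30.939)
    = 0.50443 × 0.27141 = 0.1369 m

S_c ≈ 137 mm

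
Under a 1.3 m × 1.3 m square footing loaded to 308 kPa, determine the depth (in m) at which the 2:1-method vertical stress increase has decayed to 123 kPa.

z ≈ 0.757 m

2:1 spreading — at depth z the loaded area has grown by z in each plan dimension:
qB²/(B+z)² = Δσ_z ⇒ z = B(√(q/Δσ_z) − 1) = 1.3×(√(308/123) − 1) = 0.7572 m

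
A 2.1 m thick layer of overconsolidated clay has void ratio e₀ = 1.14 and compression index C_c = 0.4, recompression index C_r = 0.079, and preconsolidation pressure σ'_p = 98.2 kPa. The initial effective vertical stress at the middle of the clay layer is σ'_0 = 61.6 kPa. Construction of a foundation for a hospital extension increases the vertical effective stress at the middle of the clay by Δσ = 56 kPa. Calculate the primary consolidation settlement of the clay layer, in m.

S_c ≈ 0.0464 m

Final effective stress: σ'_f = 61.6 + 56 = 117.6 kPa.
σ'_f = 117.6 > σ'_p = 98.2 kPa, so the stress path crosses the preconsolidation pressure — recompression up to σ'_p, then virgin compression beyond:
S_c = H/(1+e₀)·[C_r·log₁₀(σ'_p/σ'_0) + C_c·log₁₀(σ'_f/σ'_p)]
    = 2.1/2.14 × [0.079×log₁₀(98.2/61.6) + 0.4×log₁₀(117.6/98.2)]
    = 0.98131 × [0.016 + 0.031318] = 0.04643 m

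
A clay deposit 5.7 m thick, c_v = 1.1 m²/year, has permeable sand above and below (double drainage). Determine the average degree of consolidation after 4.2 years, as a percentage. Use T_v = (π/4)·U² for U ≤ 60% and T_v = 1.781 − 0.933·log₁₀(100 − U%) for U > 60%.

U ≈ 80.1 %

Drainage path length: H_d = H/2 = 2.85 m (double drainage).
T_v = c_v·t/H_d² = 1.1×4.2/2.85² = 0.56879.
T_v = 0.56879 corresponds to the U > 60% branch:
U = 1 − 10^((1.781 − T_v)/0.933)/100 = 0.8008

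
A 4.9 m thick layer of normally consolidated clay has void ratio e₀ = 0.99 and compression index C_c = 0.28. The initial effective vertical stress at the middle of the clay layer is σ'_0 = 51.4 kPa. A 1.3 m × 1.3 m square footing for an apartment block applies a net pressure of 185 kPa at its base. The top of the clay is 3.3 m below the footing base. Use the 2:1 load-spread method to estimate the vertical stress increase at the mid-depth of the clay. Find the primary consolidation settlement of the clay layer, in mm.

S_c ≈ 34.6 mm

Mid-depth of clay below the footing base: z = 3.3 + 4.9/2 = 5.75 m.
Stress increase at mid-clay by the 2:1 spreading method:
Δσ = qBL/((B+z)(L+z)) = 185×1.3×1.3/((1.3+5.75)(1.3+5.75)) = 6.2904 kPa
Final effective stress: σ'_f = σ'_0 + Δσ = 51.4 + 6.2904 = 57.69 kPa.
Normally consolidated clay, so the full stress increment lies on the virgin compression line:
S_c = C_c·H/(1+e₀)·log₁₀(σ'_f/σ'_0) = 0.28×4.9/(1+0.99)×log₁₀(57.69/51.4)
    = 0.68945 × 0.050137 = 0.03457 m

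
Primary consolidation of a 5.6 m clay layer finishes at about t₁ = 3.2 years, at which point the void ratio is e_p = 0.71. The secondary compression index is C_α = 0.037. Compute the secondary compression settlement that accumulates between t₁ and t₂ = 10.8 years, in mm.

S_s ≈ 64 mm

Secondary compression: S_s = C_α·H/(1+e_p)·log₁₀(t₂/t₁)
S_s = 0.037×5.6/(1+0.71)×log₁₀(10.8/3.2)
    = 0.1212 × 0.5283 = 0.06401 m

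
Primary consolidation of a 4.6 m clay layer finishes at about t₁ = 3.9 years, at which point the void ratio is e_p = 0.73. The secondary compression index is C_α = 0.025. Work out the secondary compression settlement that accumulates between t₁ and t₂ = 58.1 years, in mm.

Secondary compression: S_s = C_α·H/(1+e_p)·log₁₀(t₂/t₁)
S_s = 0.025×4.6/(1+0.73)×log₁₀(58.1/3.9)
    = 0.06647 × 1.173 = 0.07798 m

S_s ≈ 78 mm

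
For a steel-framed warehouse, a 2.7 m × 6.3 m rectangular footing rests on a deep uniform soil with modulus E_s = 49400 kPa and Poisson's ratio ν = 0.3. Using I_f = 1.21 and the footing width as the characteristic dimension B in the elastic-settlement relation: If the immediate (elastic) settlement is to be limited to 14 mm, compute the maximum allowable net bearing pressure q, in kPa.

q ≈ 233 kPa

S_e = q·B·(1−ν²)/E_s · I_f  ⇒  q = S_e·E_s / (B·(1−ν²)·I_f).
q = 0.014 × 49400 / (2.7 × 0.91 × 1.21) = 232.6 kPa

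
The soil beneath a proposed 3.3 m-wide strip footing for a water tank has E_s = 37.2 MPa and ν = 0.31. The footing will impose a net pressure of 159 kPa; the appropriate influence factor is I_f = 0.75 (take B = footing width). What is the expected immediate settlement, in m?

Immediate (elastic) settlement: S_e = q·B·(1−ν²)/E_s · I_f.
E_s = 37.2 MPa = 37200 kPa.
S_e = 159 × 3.3 × (1 − 0.31²) / 37200 × 0.75
    = 159 × 3.3 × 0.9039 / 37200 × 0.75
    = 0.009562 m

S_e ≈ 0.00956 m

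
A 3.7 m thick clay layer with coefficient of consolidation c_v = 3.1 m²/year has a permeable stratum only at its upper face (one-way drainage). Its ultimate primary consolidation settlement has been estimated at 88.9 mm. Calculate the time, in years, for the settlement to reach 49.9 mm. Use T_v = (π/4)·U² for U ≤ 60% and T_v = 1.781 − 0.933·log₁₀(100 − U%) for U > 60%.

t ≈ 1.09 years

Drainage path length: H_d = H = 3.7 m (single drainage).
U = S(t)/S_ult = 49.9/88.9 = 0.5613.
U ≤ 60%: T_v = (π/4)·U² = (π/4)×0.5613² = 0.24745.
t = T_v·H_d²/c_v = 0.24745×3.7²/3.1 = 1.093 years.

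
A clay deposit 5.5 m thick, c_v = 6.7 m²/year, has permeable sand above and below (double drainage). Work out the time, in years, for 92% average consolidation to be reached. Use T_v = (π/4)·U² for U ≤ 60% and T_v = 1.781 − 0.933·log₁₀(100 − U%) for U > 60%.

Drainage path length: H_d = H/2 = 2.75 m (double drainage).
U > 60%: T_v = 1.781 − 0.933·log₁₀(100 − 92) = 0.93842.
t = T_v·H_d²/c_v = 0.93842×2.75²/6.7 = 1.059 years.

t ≈ 1.06 years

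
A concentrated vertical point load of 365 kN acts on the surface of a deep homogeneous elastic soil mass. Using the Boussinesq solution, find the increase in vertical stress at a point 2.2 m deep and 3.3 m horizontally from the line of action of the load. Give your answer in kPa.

Δσ_z ≈ 1.89 kPa

Boussinesq vertical stress below a point load on an elastic half-space:
Δσ_z = 3P/(2πz²) · [1 + (r/z)²]^(−5/2)
r/z = 3.3/2.2 = 1.5; [1+(r/z)²]^(−5/2) = 0.052516.
Δσ_z = 3×365/(2π×2.2²) × 0.052516 = 36.007 × 0.052516 = 1.891 kPa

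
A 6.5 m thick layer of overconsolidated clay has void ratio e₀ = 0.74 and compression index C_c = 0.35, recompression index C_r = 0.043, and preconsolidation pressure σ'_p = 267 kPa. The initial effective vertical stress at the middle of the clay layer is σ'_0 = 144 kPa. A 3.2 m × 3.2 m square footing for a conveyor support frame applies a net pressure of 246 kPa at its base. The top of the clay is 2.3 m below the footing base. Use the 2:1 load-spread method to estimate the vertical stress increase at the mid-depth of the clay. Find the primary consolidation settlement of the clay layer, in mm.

Mid-depth of clay below the footing base: z = 2.3 + 6.5/2 = 5.55 m.
Stress increase at mid-clay by the 2:1 spreading method:
Δσ = qBL/((B+z)(L+z)) = 246×3.2×3.2/((3.2+5.55)(3.2+5.55)) = 32.902 kPa
Final effective stress: σ'_f = 144 + 32.902 = 176.9 kPa.
σ'_f = 176.9 ≤ σ'_p = 267 kPa, so the clay remains overconsolidated and only the recompression index applies:
S_c = C_r·H/(1+e₀)·log₁₀(σ'_f/σ'_0) = 0.043×6.5/1.74×log₁₀(176.9/144)
    = 0.16063 × 0.089365 = 0.01435 m

S_c ≈ 14.4 mm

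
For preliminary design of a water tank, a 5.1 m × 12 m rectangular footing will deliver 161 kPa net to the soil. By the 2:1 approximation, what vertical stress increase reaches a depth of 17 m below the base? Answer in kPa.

By the 2:1 method the load spreads at 1 horizontal : 2 vertical, so at depth z the loaded area has grown by z in each plan dimension:
Δσ = qBL/((B+z)(L+z)) = 161×5.1×12/((5.1+17)(12+17)) = 15.374 kPa

Δσ_z ≈ 15.4 kPa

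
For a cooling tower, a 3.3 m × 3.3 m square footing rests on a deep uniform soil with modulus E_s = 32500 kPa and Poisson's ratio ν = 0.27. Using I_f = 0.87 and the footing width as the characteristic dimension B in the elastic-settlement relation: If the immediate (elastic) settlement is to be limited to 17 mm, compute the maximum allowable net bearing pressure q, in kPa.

S_e = q·B·(1−ν²)/E_s · I_f  ⇒  q = S_e·E_s / (B·(1−ν²)·I_f).
q = 0.017 × 32500 / (3.3 × 0.9271 × 0.87) = 207.6 kPa

q ≈ 208 kPa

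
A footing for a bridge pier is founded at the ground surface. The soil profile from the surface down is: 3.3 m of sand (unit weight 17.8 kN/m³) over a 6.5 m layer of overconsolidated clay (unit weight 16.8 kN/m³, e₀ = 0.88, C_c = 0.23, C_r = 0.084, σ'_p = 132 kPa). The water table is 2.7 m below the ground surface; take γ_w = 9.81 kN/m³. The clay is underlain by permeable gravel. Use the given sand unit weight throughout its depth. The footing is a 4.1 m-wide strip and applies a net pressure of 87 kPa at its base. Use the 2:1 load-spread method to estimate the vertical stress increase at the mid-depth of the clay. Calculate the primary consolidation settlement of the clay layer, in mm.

S_c ≈ 46.3 mm

Mid-depth of clay below the ground surface: z = 3.3 + 6.5/2 = 6.55 m.
Total vertical stress at mid-clay: σ_v = 17.8×3.3 + 16.8×3.25 = 113.34 kPa.
Pore pressure: u = 9.81×(6.55 − 2.7) = 37.769 kPa.
Initial effective stress: σ'_0 = σ_v − u = 113.34 − 37.769 = 75.571 kPa.
Stress increase at mid-clay by the 2:1 spreading method:
Δσ = qB/(B+z) = 87×4.1/(4.1+6.55) = 33.493 kPa
Final effective stress: σ'_f = 75.571 + 33.493 = 109.06 kPa.
σ'_f = 109.06 ≤ σ'_p = 132 kPa, so the clay remains overconsolidated and only the recompression index applies:
S_c = C_r·H/(1+e₀)·log₁₀(σ'_f/σ'_0) = 0.084×6.5/1.88×log₁₀(109.06/75.571)
    = 0.29042 × 0.15931 = 0.04627 m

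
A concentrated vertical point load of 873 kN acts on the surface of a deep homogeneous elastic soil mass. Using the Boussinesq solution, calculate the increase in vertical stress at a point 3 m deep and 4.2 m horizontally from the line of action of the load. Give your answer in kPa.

Δσ_z ≈ 3.07 kPa

Boussinesq vertical stress below a point load on an elastic half-space:
Δσ_z = 3P/(2πz²) · [1 + (r/z)²]^(−5/2)
r/z = 4.2/3 = 1.4; [1+(r/z)²]^(−5/2) = 0.066339.
Δσ_z = 3×873/(2π×3²) × 0.066339 = 46.314 × 0.066339 = 3.072 kPa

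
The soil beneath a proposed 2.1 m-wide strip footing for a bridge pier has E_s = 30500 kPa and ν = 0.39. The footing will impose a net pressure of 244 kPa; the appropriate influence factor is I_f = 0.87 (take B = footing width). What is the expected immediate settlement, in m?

S_e ≈ 0.0124 m

Immediate (elastic) settlement: S_e = q·B·(1−ν²)/E_s · I_f.
S_e = 244 × 2.1 × (1 − 0.39²) / 30500 × 0.87
    = 244 × 2.1 × 0.8479 / 30500 × 0.87
    = 0.01239 m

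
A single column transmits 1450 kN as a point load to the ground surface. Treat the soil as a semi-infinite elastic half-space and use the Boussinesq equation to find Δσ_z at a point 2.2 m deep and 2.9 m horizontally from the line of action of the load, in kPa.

Δσ_z ≈ 11.5 kPa

Boussinesq vertical stress below a point load on an elastic half-space:
Δσ_z = 3P/(2πz²) · [1 + (r/z)²]^(−5/2)
r/z = 2.9/2.2 = 1.3182; [1+(r/z)²]^(−5/2) = 0.080644.
Δσ_z = 3×1450/(2π×2.2²) × 0.080644 = 143.04 × 0.080644 = 11.54 kPa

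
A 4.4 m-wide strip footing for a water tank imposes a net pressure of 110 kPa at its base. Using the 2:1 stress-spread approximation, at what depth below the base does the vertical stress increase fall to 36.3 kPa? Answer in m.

z ≈ 8.93 m

2:1 spreading — at depth z the loaded area has grown by z in each plan dimension:
qB/(B+z) = Δσ_z ⇒ z = qB/Δσ_z − B = 110×4.4/36.3 − 4.4 = 8.933 m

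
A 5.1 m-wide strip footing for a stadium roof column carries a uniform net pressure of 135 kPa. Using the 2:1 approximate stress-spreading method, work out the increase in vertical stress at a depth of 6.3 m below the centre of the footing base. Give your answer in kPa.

Δσ_z ≈ 60.4 kPa

By the 2:1 method the load spreads at 1 horizontal : 2 vertical, so at depth z the loaded area has grown by z in each plan dimension:
Δσ = qB/(B+z) = 135×5.1/(5.1+6.3) = 60.395 kPa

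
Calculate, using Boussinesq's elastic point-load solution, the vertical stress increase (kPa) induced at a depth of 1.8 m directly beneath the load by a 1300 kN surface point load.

Δσ_z ≈ 192 kPa

Boussinesq vertical stress below a point load on an elastic half-space:
Δσ_z = 3P/(2πz²) · [1 + (r/z)²]^(−5/2)
r/z = 0/1.8 = 0; [1+(r/z)²]^(−5/2) = 1.
Δσ_z = 3×1300/(2π×1.8²) × 1 = 191.58 × 1 = 191.6 kPa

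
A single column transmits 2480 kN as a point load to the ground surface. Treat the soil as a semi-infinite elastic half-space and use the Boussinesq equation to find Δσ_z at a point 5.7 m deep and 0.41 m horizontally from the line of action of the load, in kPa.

Δσ_z ≈ 36 kPa

Boussinesq vertical stress below a point load on an elastic half-space:
Δσ_z = 3P/(2πz²) · [1 + (r/z)²]^(−5/2)
r/z = 0.41/5.7 = 0.07193; [1+(r/z)²]^(−5/2) = 0.98718.
Δσ_z = 3×2480/(2π×5.7²) × 0.98718 = 36.445 × 0.98718 = 35.98 kPa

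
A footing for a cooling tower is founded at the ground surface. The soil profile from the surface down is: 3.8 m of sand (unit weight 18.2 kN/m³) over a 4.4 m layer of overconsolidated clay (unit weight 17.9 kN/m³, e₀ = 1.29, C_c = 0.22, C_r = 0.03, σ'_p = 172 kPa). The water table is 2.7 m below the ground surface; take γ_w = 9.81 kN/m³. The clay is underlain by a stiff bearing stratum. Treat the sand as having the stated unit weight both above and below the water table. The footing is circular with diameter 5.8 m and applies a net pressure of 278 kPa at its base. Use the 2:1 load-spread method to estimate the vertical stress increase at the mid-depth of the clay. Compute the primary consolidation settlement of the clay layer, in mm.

Mid-depth of clay below the ground surface: z = 3.8 + 4.4/2 = 6 m.
Total vertical stress at mid-clay: σ_v = 18.2×3.8 + 17.9×2.2 = 108.54 kPa.
Pore pressure: u = 9.81×(6 − 2.7) = 32.373 kPa.
Initial effective stress: σ'_0 = σ_v − u = 108.54 − 32.373 = 76.167 kPa.
Stress increase at mid-clay by the 2:1 spreading method:
Δσ ≈ qD²/(D+z)² = 278×5.8²/(5.8+6)² = 67.164 kPa
Final effective stress: σ'_f = 76.167 + 67.164 = 143.33 kPa.
σ'_f = 143.33 ≤ σ'_p = 172 kPa, so the clay remains overconsolidated and only the recompression index applies:
S_c = C_r·H/(1+e₀)·log₁₀(σ'_f/σ'_0) = 0.03×4.4/2.29×log₁₀(143.33/76.167)
    = 0.057642 × 0.27457 = 0.01583 m

S_c ≈ 15.8 mm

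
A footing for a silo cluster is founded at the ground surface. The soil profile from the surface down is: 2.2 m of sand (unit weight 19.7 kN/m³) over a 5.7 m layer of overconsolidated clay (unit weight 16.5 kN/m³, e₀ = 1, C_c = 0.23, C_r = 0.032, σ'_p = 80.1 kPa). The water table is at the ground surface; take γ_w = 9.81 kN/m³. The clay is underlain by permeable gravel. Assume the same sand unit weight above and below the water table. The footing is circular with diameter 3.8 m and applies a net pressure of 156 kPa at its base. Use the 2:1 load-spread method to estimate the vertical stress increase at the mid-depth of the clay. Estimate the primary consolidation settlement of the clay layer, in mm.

Mid-depth of clay below the ground surface: z = 2.2 + 5.7/2 = 5.05 m.
Total vertical stress at mid-clay: σ_v = 19.7×2.2 + 16.5×2.85 = 90.365 kPa.
Pore pressure: u = 9.81×(5.05 − 0) = 49.541 kPa.
Initial effective stress: σ'_0 = σ_v − u = 90.365 − 49.541 = 40.824 kPa.
Stress increase at mid-clay by the 2:1 spreading method:
Δσ ≈ qD²/(D+z)² = 156×3.8²/(3.8+5.05)² = 28.761 kPa
Final effective stress: σ'_f = 40.824 + 28.761 = 69.585 kPa.
σ'_f = 69.585 ≤ σ'_p = 80.1 kPa, so the clay remains overconsolidated and only the recompression index applies:
S_c = C_r·H/(1+e₀)·log₁₀(σ'_f/σ'_0) = 0.032×5.7/2×log₁₀(69.585/40.824)
    = 0.0912 × 0.2316 = 0.02112 m

S_c ≈ 21.1 mm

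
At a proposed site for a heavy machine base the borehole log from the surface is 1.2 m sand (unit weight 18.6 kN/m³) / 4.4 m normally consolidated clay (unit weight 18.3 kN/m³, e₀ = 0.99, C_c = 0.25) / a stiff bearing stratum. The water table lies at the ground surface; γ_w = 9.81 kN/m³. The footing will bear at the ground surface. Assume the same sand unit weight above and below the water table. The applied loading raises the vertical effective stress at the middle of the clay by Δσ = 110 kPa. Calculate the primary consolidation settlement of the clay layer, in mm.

S_c ≈ 375 mm

Mid-depth of clay below the ground surface: z = 1.2 + 4.4/2 = 3.4 m.
Total vertical stress at mid-clay: σ_v = 18.6×1.2 + 18.3×2.2 = 62.58 kPa.
Pore pressure: u = 9.81×(3.4 − 0) = 33.354 kPa.
Initial effective stress: σ'_0 = σ_v − u = 62.58 − 33.354 = 29.226 kPa.
Final effective stress: σ'_f = σ'_0 + Δσ = 29.226 + 110 = 139.23 kPa.
Normally consolidated clay, so the full stress increment lies on the virgin compression line:
S_c = C_c·H/(1+e₀)·log₁₀(σ'_f/σ'_0) = 0.25×4.4/(1+0.99)×log₁₀(139.23/29.226)
    = 0.55276 × 0.67796 = 0.3747 m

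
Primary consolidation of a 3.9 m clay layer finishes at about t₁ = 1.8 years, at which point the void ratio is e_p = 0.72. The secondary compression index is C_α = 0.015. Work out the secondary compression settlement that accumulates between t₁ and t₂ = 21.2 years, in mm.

Secondary compression: S_s = C_α·H/(1+e_p)·log₁₀(t₂/t₁)
S_s = 0.015×3.9/(1+0.72)×log₁₀(21.2/1.8)
    = 0.03401 × 1.071 = 0.03643 m

S_s ≈ 36.4 mm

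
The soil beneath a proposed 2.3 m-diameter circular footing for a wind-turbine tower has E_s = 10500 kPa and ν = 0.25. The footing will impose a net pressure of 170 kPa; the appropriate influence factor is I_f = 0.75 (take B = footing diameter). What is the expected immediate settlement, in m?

Immediate (elastic) settlement: S_e = q·B·(1−ν²)/E_s · I_f.
S_e = 170 × 2.3 × (1 − 0.25²) / 10500 × 0.75
    = 170 × 2.3 × 0.9375 / 10500 × 0.75
    = 0.02618 m

S_e ≈ 0.0262 m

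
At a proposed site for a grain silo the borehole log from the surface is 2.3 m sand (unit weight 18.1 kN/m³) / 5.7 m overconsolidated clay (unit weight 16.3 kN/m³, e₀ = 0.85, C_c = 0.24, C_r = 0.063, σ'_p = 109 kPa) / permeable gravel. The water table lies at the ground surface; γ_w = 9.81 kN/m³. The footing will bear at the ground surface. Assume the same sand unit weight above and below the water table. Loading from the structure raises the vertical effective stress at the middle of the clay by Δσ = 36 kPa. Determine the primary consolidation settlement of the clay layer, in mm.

Mid-depth of clay below the ground surface: z = 2.3 + 5.7/2 = 5.15 m.
Total vertical stress at mid-clay: σ_v = 18.1×2.3 + 16.3×2.85 = 88.085 kPa.
Pore pressure: u = 9.81×(5.15 − 0) = 50.522 kPa.
Initial effective stress: σ'_0 = σ_v − u = 88.085 − 50.522 = 37.563 kPa.
Final effective stress: σ'_f = 37.563 + 36 = 73.563 kPa.
σ'_f = 73.563 ≤ σ'_p = 109 kPa, so the clay remains overconsolidated and only the recompression index applies:
S_c = C_r·H/(1+e₀)·log₁₀(σ'_f/σ'_0) = 0.063×5.7/1.85×log₁₀(73.563/37.563)
    = 0.19411 × 0.2919 = 0.05666 m

S_c ≈ 56.7 mm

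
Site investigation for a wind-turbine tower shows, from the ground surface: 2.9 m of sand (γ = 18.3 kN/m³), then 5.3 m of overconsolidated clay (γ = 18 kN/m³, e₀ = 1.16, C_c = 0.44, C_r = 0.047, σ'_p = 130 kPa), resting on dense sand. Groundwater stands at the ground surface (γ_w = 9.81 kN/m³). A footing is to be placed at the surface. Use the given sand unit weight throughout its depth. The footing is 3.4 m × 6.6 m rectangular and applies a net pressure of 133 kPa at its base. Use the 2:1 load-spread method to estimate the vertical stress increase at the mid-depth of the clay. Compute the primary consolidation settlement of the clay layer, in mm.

Mid-depth of clay below the ground surface: z = 2.9 + 5.3/2 = 5.55 m.
Total vertical stress at mid-clay: σ_v = 18.3×2.9 + 18×2.65 = 100.77 kPa.
Pore pressure: u = 9.81×(5.55 − 0) = 54.446 kPa.
Initial effective stress: σ'_0 = σ_v − u = 100.77 − 54.446 = 46.324 kPa.
Stress increase at mid-clay by the 2:1 spreading method:
Δσ = qBL/((B+z)(L+z)) = 133×3.4×6.6/((3.4+5.55)(6.6+5.55)) = 27.446 kPa
Final effective stress: σ'_f = 46.324 + 27.446 = 73.77 kPa.
σ'_f = 73.77 ≤ σ'_p = 130 kPa, so the clay remains overconsolidated and only the recompression index applies:
S_c = C_r·H/(1+e₀)·log₁₀(σ'_f/σ'_0) = 0.047×5.3/2.16×log₁₀(73.77/46.324)
    = 0.11532 × 0.20207 = 0.0233 m

S_c ≈ 23.3 mm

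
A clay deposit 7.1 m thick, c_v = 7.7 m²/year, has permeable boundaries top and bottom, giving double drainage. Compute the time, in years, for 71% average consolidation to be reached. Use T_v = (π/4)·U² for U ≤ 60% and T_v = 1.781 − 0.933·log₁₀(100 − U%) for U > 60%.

t ≈ 0.682 years

Drainage path length: H_d = H/2 = 3.55 m (double drainage).
U > 60%: T_v = 1.781 − 0.933·log₁₀(100 − 71) = 0.41658.
t = T_v·H_d²/c_v = 0.41658×3.55²/7.7 = 0.6818 years.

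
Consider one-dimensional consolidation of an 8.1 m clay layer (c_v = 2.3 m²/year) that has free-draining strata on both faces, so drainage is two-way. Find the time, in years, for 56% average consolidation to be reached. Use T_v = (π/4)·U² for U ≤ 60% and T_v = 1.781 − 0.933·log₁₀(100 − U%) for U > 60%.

Drainage path length: H_d = H/2 = 4.05 m (double drainage).
U ≤ 60%: T_v = (π/4)·U² = (π/4)×0.56² = 0.2463.
t = T_v·H_d²/c_v = 0.2463×4.05²/2.3 = 1.756 years.

t ≈ 1.76 years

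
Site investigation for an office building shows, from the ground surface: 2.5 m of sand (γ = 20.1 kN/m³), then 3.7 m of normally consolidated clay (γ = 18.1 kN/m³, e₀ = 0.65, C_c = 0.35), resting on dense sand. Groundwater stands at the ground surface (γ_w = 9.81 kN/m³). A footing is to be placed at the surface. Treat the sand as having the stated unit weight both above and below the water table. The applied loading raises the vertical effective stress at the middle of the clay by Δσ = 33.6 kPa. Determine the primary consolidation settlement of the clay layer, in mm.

Mid-depth of clay below the ground surface: z = 2.5 + 3.7/2 = 4.35 m.
Total vertical stress at mid-clay: σ_v = 20.1×2.5 + 18.1×1.85 = 83.735 kPa.
Pore pressure: u = 9.81×(4.35 − 0) = 42.673 kPa.
Initial effective stress: σ'_0 = σ_v − u = 83.735 − 42.673 = 41.062 kPa.
Final effective stress: σ'_f = σ'_0 + Δσ = 41.062 + 33.6 = 74.662 kPa.
Normally consolidated clay, so the full stress increment lies on the virgin compression line:
S_c = C_c·H/(1+e₀)·log₁₀(σ'_f/σ'_0) = 0.35×3.7/(1+0.65)×log₁₀(74.662/41.062)
    = 0.78485 × 0.25966 = 0.2038 m

S_c ≈ 204 mm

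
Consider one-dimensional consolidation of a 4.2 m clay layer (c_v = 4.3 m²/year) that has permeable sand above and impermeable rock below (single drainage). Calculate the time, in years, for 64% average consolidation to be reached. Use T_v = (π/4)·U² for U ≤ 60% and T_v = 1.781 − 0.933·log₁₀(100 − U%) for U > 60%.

Drainage path length: H_d = H = 4.2 m (single drainage).
U > 60%: T_v = 1.781 − 0.933·log₁₀(100 − 64) = 0.32897.
t = T_v·H_d²/c_v = 0.32897×4.2²/4.3 = 1.35 years.

t ≈ 1.35 years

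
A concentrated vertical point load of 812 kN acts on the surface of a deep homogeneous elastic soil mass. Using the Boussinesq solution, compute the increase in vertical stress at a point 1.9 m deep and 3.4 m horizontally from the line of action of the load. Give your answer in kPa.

Δσ_z ≈ 2.97 kPa

Boussinesq vertical stress below a point load on an elastic half-space:
Δσ_z = 3P/(2πz²) · [1 + (r/z)²]^(−5/2)
r/z = 3.4/1.9 = 1.7895; [1+(r/z)²]^(−5/2) = 0.027625.
Δσ_z = 3×812/(2π×1.9²) × 0.027625 = 107.4 × 0.027625 = 2.967 kPa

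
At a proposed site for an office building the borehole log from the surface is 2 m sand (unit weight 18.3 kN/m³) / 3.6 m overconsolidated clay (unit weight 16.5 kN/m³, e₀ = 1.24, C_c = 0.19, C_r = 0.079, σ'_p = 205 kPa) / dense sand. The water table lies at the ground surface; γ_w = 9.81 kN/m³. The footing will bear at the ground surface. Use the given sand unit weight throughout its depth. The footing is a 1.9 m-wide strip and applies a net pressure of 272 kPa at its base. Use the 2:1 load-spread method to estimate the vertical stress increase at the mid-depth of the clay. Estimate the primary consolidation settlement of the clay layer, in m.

S_c ≈ 0.0781 m

Mid-depth of clay below the ground surface: z = 2 + 3.6/2 = 3.8 m.
Total vertical stress at mid-clay: σ_v = 18.3×2 + 16.5×1.8 = 66.3 kPa.
Pore pressure: u = 9.81×(3.8 − 0) = 37.278 kPa.
Initial effective stress: σ'_0 = σ_v − u = 66.3 − 37.278 = 29.022 kPa.
Stress increase at mid-clay by the 2:1 spreading method:
Δσ = qB/(B+z) = 272×1.9/(1.9+3.8) = 90.667 kPa
Final effective stress: σ'_f = 29.022 + 90.667 = 119.69 kPa.
σ'_f = 119.69 ≤ σ'_p = 205 kPa, so the clay remains overconsolidated and only the recompression index applies:
S_c = C_r·H/(1+e₀)·log₁₀(σ'_f/σ'_0) = 0.079×3.6/2.24×log₁₀(119.69/29.022)
    = 0.12696 × 0.61533 = 0.07812 m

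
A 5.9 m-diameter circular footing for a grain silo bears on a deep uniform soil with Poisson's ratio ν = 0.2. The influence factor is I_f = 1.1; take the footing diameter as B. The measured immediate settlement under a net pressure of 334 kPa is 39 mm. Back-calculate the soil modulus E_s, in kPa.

S_e = q·B·(1−ν²)/E_s · I_f  ⇒  E_s = q·B·(1−ν²)·I_f / S_e.
E_s = 334 × 5.9 × 0.96 × 1.1 / 0.039 = 53360 kPa

E_s ≈ 53400 kPa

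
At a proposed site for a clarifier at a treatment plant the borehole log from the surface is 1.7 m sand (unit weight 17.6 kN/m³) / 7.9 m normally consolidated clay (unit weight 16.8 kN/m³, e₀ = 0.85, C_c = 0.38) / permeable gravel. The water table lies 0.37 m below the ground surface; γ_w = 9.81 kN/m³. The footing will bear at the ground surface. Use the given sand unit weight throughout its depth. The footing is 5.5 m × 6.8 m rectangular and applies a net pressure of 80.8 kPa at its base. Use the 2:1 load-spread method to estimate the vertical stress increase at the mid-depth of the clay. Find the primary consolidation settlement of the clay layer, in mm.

S_c ≈ 281 mm

Mid-depth of clay below the ground surface: z = 1.7 + 7.9/2 = 5.65 m.
Total vertical stress at mid-clay: σ_v = 17.6×1.7 + 16.8×3.95 = 96.28 kPa.
Pore pressure: u = 9.81×(5.65 − 0.37) = 51.797 kPa.
Initial effective stress: σ'_0 = σ_v − u = 96.28 − 51.797 = 44.483 kPa.
Stress increase at mid-clay by the 2:1 spreading method:
Δσ = qBL/((B+z)(L+z)) = 80.8×5.5×6.8/((5.5+5.65)(6.8+5.65)) = 21.769 kPa
Final effective stress: σ'_f = σ'_0 + Δσ = 44.483 + 21.769 = 66.252 kPa.
Normally consolidated clay, so the full stress increment lies on the virgin compression line:
S_c = C_c·H/(1+e₀)·log₁₀(σ'_f/σ'_0) = 0.38×7.9/(1+0.85)×log₁₀(66.252/44.483)
    = 1.6227 × 0.173 = 0.2807 m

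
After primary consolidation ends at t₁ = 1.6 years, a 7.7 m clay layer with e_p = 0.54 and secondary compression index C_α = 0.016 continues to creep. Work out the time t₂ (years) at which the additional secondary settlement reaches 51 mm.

t₂ ≈ 6.94 years

S_s = C_α·H/(1+e_p)·log₁₀(t₂/t₁) ⇒ log₁₀(t₂/t₁) = S_s·(1+e_p)/(C_α·H).
log₁₀(t₂/t₁) = 0.051 × (1+0.54) / (0.016×7.7) = 0.6375
t₂ = t₁ × 10^0.6375 = 1.6 × 4.34 = 6.944 years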